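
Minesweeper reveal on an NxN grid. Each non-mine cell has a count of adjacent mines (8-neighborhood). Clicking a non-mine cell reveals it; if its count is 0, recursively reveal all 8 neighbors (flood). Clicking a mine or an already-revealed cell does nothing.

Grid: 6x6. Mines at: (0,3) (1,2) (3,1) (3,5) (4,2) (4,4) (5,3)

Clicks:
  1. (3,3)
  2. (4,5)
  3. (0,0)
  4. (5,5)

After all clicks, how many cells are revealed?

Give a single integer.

Click 1 (3,3) count=2: revealed 1 new [(3,3)] -> total=1
Click 2 (4,5) count=2: revealed 1 new [(4,5)] -> total=2
Click 3 (0,0) count=0: revealed 6 new [(0,0) (0,1) (1,0) (1,1) (2,0) (2,1)] -> total=8
Click 4 (5,5) count=1: revealed 1 new [(5,5)] -> total=9

Answer: 9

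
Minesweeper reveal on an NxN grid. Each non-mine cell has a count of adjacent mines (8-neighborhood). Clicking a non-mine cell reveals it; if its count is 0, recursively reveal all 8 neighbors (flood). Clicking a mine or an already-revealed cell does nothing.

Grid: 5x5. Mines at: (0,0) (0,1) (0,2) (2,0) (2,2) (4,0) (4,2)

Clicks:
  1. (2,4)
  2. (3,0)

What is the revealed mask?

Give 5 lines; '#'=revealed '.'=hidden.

Click 1 (2,4) count=0: revealed 10 new [(0,3) (0,4) (1,3) (1,4) (2,3) (2,4) (3,3) (3,4) (4,3) (4,4)] -> total=10
Click 2 (3,0) count=2: revealed 1 new [(3,0)] -> total=11

Answer: ...##
...##
...##
#..##
...##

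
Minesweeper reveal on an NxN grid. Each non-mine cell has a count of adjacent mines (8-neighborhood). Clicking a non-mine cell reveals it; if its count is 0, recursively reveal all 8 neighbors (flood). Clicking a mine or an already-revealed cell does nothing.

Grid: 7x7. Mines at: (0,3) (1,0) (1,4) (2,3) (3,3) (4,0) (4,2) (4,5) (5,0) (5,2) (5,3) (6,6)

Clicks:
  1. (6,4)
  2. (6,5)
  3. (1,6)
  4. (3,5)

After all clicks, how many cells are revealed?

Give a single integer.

Answer: 10

Derivation:
Click 1 (6,4) count=1: revealed 1 new [(6,4)] -> total=1
Click 2 (6,5) count=1: revealed 1 new [(6,5)] -> total=2
Click 3 (1,6) count=0: revealed 8 new [(0,5) (0,6) (1,5) (1,6) (2,5) (2,6) (3,5) (3,6)] -> total=10
Click 4 (3,5) count=1: revealed 0 new [(none)] -> total=10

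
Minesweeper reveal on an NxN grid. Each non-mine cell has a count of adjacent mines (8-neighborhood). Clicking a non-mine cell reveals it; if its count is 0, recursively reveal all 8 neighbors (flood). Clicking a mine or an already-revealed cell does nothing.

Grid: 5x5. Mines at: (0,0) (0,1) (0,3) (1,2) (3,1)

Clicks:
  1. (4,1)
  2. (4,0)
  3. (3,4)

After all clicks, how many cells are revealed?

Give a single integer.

Answer: 13

Derivation:
Click 1 (4,1) count=1: revealed 1 new [(4,1)] -> total=1
Click 2 (4,0) count=1: revealed 1 new [(4,0)] -> total=2
Click 3 (3,4) count=0: revealed 11 new [(1,3) (1,4) (2,2) (2,3) (2,4) (3,2) (3,3) (3,4) (4,2) (4,3) (4,4)] -> total=13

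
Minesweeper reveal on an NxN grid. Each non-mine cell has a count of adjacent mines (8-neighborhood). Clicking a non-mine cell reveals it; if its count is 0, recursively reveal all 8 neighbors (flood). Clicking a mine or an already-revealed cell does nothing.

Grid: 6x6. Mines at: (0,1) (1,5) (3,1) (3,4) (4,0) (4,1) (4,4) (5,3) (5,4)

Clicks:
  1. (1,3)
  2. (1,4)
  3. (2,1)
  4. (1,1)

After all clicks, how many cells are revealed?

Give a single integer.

Answer: 11

Derivation:
Click 1 (1,3) count=0: revealed 9 new [(0,2) (0,3) (0,4) (1,2) (1,3) (1,4) (2,2) (2,3) (2,4)] -> total=9
Click 2 (1,4) count=1: revealed 0 new [(none)] -> total=9
Click 3 (2,1) count=1: revealed 1 new [(2,1)] -> total=10
Click 4 (1,1) count=1: revealed 1 new [(1,1)] -> total=11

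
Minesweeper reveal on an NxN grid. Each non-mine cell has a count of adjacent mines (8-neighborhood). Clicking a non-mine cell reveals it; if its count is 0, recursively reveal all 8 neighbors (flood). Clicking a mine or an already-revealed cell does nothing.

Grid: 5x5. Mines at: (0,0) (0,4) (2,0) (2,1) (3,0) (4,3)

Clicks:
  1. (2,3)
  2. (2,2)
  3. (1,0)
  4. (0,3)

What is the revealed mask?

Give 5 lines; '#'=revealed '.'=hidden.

Click 1 (2,3) count=0: revealed 9 new [(1,2) (1,3) (1,4) (2,2) (2,3) (2,4) (3,2) (3,3) (3,4)] -> total=9
Click 2 (2,2) count=1: revealed 0 new [(none)] -> total=9
Click 3 (1,0) count=3: revealed 1 new [(1,0)] -> total=10
Click 4 (0,3) count=1: revealed 1 new [(0,3)] -> total=11

Answer: ...#.
#.###
..###
..###
.....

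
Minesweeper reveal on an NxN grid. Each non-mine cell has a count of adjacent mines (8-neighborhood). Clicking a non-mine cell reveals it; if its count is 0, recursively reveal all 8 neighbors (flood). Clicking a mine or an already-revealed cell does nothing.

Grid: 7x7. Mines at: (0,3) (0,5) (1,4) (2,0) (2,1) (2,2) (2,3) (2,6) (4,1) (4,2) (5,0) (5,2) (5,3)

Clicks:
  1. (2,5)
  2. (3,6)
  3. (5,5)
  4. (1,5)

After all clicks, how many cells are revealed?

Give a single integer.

Click 1 (2,5) count=2: revealed 1 new [(2,5)] -> total=1
Click 2 (3,6) count=1: revealed 1 new [(3,6)] -> total=2
Click 3 (5,5) count=0: revealed 11 new [(3,4) (3,5) (4,4) (4,5) (4,6) (5,4) (5,5) (5,6) (6,4) (6,5) (6,6)] -> total=13
Click 4 (1,5) count=3: revealed 1 new [(1,5)] -> total=14

Answer: 14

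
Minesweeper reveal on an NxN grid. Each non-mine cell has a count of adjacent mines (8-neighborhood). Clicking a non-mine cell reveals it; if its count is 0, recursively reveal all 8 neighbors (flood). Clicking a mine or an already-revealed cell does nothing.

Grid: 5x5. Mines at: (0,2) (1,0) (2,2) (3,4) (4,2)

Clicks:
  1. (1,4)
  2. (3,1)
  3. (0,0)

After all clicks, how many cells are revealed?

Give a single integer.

Answer: 8

Derivation:
Click 1 (1,4) count=0: revealed 6 new [(0,3) (0,4) (1,3) (1,4) (2,3) (2,4)] -> total=6
Click 2 (3,1) count=2: revealed 1 new [(3,1)] -> total=7
Click 3 (0,0) count=1: revealed 1 new [(0,0)] -> total=8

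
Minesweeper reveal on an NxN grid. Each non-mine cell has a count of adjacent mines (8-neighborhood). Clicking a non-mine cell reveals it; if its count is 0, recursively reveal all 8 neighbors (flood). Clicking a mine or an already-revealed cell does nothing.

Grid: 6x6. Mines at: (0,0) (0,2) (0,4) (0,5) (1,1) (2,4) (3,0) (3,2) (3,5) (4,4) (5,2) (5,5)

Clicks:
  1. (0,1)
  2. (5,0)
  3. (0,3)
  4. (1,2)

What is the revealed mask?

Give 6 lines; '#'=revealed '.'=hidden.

Answer: .#.#..
..#...
......
......
##....
##....

Derivation:
Click 1 (0,1) count=3: revealed 1 new [(0,1)] -> total=1
Click 2 (5,0) count=0: revealed 4 new [(4,0) (4,1) (5,0) (5,1)] -> total=5
Click 3 (0,3) count=2: revealed 1 new [(0,3)] -> total=6
Click 4 (1,2) count=2: revealed 1 new [(1,2)] -> total=7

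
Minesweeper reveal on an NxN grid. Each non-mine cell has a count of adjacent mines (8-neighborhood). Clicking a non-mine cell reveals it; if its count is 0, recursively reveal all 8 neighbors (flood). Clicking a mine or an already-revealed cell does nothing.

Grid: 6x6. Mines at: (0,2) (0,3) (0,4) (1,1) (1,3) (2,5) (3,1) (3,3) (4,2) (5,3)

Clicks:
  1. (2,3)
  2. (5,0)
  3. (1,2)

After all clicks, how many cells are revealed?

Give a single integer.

Answer: 6

Derivation:
Click 1 (2,3) count=2: revealed 1 new [(2,3)] -> total=1
Click 2 (5,0) count=0: revealed 4 new [(4,0) (4,1) (5,0) (5,1)] -> total=5
Click 3 (1,2) count=4: revealed 1 new [(1,2)] -> total=6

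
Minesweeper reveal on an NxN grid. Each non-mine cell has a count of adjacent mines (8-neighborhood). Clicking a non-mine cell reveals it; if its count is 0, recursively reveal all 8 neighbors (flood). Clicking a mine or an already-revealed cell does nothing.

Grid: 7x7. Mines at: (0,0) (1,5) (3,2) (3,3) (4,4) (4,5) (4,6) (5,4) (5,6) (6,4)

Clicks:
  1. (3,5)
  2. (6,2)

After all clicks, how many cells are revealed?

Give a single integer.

Click 1 (3,5) count=3: revealed 1 new [(3,5)] -> total=1
Click 2 (6,2) count=0: revealed 18 new [(1,0) (1,1) (2,0) (2,1) (3,0) (3,1) (4,0) (4,1) (4,2) (4,3) (5,0) (5,1) (5,2) (5,3) (6,0) (6,1) (6,2) (6,3)] -> total=19

Answer: 19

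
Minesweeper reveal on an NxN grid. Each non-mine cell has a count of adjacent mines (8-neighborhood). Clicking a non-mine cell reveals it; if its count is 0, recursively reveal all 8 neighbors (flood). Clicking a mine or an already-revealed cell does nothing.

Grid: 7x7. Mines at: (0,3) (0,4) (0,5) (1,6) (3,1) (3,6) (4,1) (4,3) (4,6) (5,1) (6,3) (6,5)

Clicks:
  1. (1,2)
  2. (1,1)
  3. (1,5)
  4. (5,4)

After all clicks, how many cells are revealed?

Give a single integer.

Click 1 (1,2) count=1: revealed 1 new [(1,2)] -> total=1
Click 2 (1,1) count=0: revealed 8 new [(0,0) (0,1) (0,2) (1,0) (1,1) (2,0) (2,1) (2,2)] -> total=9
Click 3 (1,5) count=3: revealed 1 new [(1,5)] -> total=10
Click 4 (5,4) count=3: revealed 1 new [(5,4)] -> total=11

Answer: 11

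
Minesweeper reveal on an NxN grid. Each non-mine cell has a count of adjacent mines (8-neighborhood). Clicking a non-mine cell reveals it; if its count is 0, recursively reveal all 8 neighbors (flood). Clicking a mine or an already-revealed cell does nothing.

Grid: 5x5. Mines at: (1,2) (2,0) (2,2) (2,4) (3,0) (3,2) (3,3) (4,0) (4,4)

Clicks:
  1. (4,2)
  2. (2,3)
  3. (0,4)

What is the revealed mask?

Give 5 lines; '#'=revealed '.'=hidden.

Answer: ...##
...##
...#.
.....
..#..

Derivation:
Click 1 (4,2) count=2: revealed 1 new [(4,2)] -> total=1
Click 2 (2,3) count=5: revealed 1 new [(2,3)] -> total=2
Click 3 (0,4) count=0: revealed 4 new [(0,3) (0,4) (1,3) (1,4)] -> total=6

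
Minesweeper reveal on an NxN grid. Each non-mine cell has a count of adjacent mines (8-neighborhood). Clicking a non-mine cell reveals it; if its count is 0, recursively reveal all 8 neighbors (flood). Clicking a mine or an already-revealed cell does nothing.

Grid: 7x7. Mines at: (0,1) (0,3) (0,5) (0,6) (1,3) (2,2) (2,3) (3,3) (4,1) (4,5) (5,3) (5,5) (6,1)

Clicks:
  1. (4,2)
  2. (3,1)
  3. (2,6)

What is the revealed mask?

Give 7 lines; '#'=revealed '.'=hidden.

Answer: .......
....###
....###
.#..###
..#....
.......
.......

Derivation:
Click 1 (4,2) count=3: revealed 1 new [(4,2)] -> total=1
Click 2 (3,1) count=2: revealed 1 new [(3,1)] -> total=2
Click 3 (2,6) count=0: revealed 9 new [(1,4) (1,5) (1,6) (2,4) (2,5) (2,6) (3,4) (3,5) (3,6)] -> total=11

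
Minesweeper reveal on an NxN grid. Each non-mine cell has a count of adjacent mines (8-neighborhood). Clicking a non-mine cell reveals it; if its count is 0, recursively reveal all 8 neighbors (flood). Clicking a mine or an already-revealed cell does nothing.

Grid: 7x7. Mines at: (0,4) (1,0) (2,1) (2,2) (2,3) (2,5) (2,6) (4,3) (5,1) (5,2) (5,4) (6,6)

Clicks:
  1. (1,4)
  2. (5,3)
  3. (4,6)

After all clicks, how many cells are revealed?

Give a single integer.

Answer: 8

Derivation:
Click 1 (1,4) count=3: revealed 1 new [(1,4)] -> total=1
Click 2 (5,3) count=3: revealed 1 new [(5,3)] -> total=2
Click 3 (4,6) count=0: revealed 6 new [(3,5) (3,6) (4,5) (4,6) (5,5) (5,6)] -> total=8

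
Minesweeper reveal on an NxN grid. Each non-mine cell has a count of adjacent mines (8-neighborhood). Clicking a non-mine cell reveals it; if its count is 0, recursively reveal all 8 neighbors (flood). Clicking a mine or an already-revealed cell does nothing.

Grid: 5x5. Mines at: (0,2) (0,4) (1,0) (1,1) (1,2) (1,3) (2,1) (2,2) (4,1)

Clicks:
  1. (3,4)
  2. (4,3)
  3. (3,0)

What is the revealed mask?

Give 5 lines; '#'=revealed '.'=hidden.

Click 1 (3,4) count=0: revealed 8 new [(2,3) (2,4) (3,2) (3,3) (3,4) (4,2) (4,3) (4,4)] -> total=8
Click 2 (4,3) count=0: revealed 0 new [(none)] -> total=8
Click 3 (3,0) count=2: revealed 1 new [(3,0)] -> total=9

Answer: .....
.....
...##
#.###
..###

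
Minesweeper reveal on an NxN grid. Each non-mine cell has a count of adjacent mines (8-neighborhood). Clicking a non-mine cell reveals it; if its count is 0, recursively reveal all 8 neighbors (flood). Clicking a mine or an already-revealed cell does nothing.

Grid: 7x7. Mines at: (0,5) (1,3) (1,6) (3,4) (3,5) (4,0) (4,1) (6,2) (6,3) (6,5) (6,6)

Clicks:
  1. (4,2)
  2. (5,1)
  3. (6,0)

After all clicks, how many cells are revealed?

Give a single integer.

Click 1 (4,2) count=1: revealed 1 new [(4,2)] -> total=1
Click 2 (5,1) count=3: revealed 1 new [(5,1)] -> total=2
Click 3 (6,0) count=0: revealed 3 new [(5,0) (6,0) (6,1)] -> total=5

Answer: 5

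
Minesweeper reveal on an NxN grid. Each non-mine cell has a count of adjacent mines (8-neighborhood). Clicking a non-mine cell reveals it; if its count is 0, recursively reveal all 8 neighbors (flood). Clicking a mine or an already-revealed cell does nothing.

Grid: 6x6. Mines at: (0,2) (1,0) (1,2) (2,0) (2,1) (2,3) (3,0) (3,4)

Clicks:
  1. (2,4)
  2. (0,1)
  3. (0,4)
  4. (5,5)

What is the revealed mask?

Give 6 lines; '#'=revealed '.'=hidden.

Answer: .#.###
...###
....##
.###..
######
######

Derivation:
Click 1 (2,4) count=2: revealed 1 new [(2,4)] -> total=1
Click 2 (0,1) count=3: revealed 1 new [(0,1)] -> total=2
Click 3 (0,4) count=0: revealed 7 new [(0,3) (0,4) (0,5) (1,3) (1,4) (1,5) (2,5)] -> total=9
Click 4 (5,5) count=0: revealed 15 new [(3,1) (3,2) (3,3) (4,0) (4,1) (4,2) (4,3) (4,4) (4,5) (5,0) (5,1) (5,2) (5,3) (5,4) (5,5)] -> total=24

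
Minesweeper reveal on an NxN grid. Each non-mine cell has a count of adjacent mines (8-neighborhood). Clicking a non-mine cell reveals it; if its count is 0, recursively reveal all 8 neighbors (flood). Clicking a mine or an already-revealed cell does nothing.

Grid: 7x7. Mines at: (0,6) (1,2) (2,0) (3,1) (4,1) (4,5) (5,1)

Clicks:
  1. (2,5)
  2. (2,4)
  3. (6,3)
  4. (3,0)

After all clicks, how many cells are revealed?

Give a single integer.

Answer: 31

Derivation:
Click 1 (2,5) count=0: revealed 30 new [(0,3) (0,4) (0,5) (1,3) (1,4) (1,5) (1,6) (2,2) (2,3) (2,4) (2,5) (2,6) (3,2) (3,3) (3,4) (3,5) (3,6) (4,2) (4,3) (4,4) (5,2) (5,3) (5,4) (5,5) (5,6) (6,2) (6,3) (6,4) (6,5) (6,6)] -> total=30
Click 2 (2,4) count=0: revealed 0 new [(none)] -> total=30
Click 3 (6,3) count=0: revealed 0 new [(none)] -> total=30
Click 4 (3,0) count=3: revealed 1 new [(3,0)] -> total=31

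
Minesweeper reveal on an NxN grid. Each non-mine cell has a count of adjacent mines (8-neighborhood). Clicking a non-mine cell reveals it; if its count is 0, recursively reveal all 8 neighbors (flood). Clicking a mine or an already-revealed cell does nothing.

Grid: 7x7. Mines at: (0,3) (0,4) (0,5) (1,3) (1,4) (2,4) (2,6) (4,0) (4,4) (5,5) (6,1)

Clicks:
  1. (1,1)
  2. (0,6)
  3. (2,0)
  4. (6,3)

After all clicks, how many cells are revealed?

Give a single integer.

Click 1 (1,1) count=0: revealed 20 new [(0,0) (0,1) (0,2) (1,0) (1,1) (1,2) (2,0) (2,1) (2,2) (2,3) (3,0) (3,1) (3,2) (3,3) (4,1) (4,2) (4,3) (5,1) (5,2) (5,3)] -> total=20
Click 2 (0,6) count=1: revealed 1 new [(0,6)] -> total=21
Click 3 (2,0) count=0: revealed 0 new [(none)] -> total=21
Click 4 (6,3) count=0: revealed 4 new [(5,4) (6,2) (6,3) (6,4)] -> total=25

Answer: 25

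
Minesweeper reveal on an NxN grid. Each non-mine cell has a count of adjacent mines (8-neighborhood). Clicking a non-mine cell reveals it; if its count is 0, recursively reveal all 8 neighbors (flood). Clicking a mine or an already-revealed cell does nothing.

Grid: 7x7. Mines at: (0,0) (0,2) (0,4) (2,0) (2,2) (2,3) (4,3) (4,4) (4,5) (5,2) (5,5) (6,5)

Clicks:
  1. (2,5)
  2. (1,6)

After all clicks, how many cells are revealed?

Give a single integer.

Answer: 11

Derivation:
Click 1 (2,5) count=0: revealed 11 new [(0,5) (0,6) (1,4) (1,5) (1,6) (2,4) (2,5) (2,6) (3,4) (3,5) (3,6)] -> total=11
Click 2 (1,6) count=0: revealed 0 new [(none)] -> total=11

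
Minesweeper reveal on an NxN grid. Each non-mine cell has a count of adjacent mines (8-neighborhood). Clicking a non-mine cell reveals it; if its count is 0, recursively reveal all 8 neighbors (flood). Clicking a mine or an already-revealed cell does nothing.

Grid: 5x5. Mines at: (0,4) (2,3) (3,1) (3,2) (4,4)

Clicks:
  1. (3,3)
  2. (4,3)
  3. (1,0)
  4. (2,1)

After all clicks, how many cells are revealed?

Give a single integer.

Answer: 13

Derivation:
Click 1 (3,3) count=3: revealed 1 new [(3,3)] -> total=1
Click 2 (4,3) count=2: revealed 1 new [(4,3)] -> total=2
Click 3 (1,0) count=0: revealed 11 new [(0,0) (0,1) (0,2) (0,3) (1,0) (1,1) (1,2) (1,3) (2,0) (2,1) (2,2)] -> total=13
Click 4 (2,1) count=2: revealed 0 new [(none)] -> total=13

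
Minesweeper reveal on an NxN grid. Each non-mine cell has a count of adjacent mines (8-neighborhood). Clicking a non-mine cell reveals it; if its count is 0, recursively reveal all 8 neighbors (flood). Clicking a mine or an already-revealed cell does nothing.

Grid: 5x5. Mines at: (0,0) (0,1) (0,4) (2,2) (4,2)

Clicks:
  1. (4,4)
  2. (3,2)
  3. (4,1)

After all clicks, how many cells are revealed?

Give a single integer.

Answer: 10

Derivation:
Click 1 (4,4) count=0: revealed 8 new [(1,3) (1,4) (2,3) (2,4) (3,3) (3,4) (4,3) (4,4)] -> total=8
Click 2 (3,2) count=2: revealed 1 new [(3,2)] -> total=9
Click 3 (4,1) count=1: revealed 1 new [(4,1)] -> total=10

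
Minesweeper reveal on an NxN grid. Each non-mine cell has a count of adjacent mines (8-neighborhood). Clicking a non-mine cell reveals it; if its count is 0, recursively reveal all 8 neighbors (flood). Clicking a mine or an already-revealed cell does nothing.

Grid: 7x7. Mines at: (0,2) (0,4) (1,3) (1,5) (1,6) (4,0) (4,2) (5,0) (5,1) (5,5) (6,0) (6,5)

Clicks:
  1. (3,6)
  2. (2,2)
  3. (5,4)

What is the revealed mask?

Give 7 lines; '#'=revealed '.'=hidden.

Click 1 (3,6) count=0: revealed 12 new [(2,3) (2,4) (2,5) (2,6) (3,3) (3,4) (3,5) (3,6) (4,3) (4,4) (4,5) (4,6)] -> total=12
Click 2 (2,2) count=1: revealed 1 new [(2,2)] -> total=13
Click 3 (5,4) count=2: revealed 1 new [(5,4)] -> total=14

Answer: .......
.......
..#####
...####
...####
....#..
.......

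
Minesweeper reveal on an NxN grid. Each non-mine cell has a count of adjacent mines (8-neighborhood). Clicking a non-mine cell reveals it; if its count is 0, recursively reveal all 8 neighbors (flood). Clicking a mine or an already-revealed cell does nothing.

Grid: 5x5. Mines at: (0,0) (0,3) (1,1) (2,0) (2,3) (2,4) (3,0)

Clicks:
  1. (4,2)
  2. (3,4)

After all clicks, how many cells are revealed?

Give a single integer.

Click 1 (4,2) count=0: revealed 8 new [(3,1) (3,2) (3,3) (3,4) (4,1) (4,2) (4,3) (4,4)] -> total=8
Click 2 (3,4) count=2: revealed 0 new [(none)] -> total=8

Answer: 8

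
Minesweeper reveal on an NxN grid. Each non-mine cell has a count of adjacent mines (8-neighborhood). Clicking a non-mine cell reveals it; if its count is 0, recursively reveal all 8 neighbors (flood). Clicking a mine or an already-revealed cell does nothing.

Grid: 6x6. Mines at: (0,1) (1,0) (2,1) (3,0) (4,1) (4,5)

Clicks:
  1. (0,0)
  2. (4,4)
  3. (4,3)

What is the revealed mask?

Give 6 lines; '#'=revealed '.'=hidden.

Click 1 (0,0) count=2: revealed 1 new [(0,0)] -> total=1
Click 2 (4,4) count=1: revealed 1 new [(4,4)] -> total=2
Click 3 (4,3) count=0: revealed 21 new [(0,2) (0,3) (0,4) (0,5) (1,2) (1,3) (1,4) (1,5) (2,2) (2,3) (2,4) (2,5) (3,2) (3,3) (3,4) (3,5) (4,2) (4,3) (5,2) (5,3) (5,4)] -> total=23

Answer: #.####
..####
..####
..####
..###.
..###.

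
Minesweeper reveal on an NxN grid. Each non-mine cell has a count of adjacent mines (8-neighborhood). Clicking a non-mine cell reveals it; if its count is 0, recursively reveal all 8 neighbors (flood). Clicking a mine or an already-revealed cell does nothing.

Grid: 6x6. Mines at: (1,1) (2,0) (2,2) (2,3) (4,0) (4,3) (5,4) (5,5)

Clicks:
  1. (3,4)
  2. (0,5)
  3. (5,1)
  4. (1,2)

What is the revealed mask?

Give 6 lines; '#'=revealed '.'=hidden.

Answer: ..####
..####
....##
....##
....##
.#....

Derivation:
Click 1 (3,4) count=2: revealed 1 new [(3,4)] -> total=1
Click 2 (0,5) count=0: revealed 13 new [(0,2) (0,3) (0,4) (0,5) (1,2) (1,3) (1,4) (1,5) (2,4) (2,5) (3,5) (4,4) (4,5)] -> total=14
Click 3 (5,1) count=1: revealed 1 new [(5,1)] -> total=15
Click 4 (1,2) count=3: revealed 0 new [(none)] -> total=15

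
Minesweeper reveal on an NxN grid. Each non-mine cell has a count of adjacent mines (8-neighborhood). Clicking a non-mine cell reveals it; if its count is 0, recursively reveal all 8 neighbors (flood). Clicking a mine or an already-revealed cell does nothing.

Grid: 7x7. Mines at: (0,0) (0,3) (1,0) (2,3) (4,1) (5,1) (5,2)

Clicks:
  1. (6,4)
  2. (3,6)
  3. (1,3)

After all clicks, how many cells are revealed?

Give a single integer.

Click 1 (6,4) count=0: revealed 25 new [(0,4) (0,5) (0,6) (1,4) (1,5) (1,6) (2,4) (2,5) (2,6) (3,3) (3,4) (3,5) (3,6) (4,3) (4,4) (4,5) (4,6) (5,3) (5,4) (5,5) (5,6) (6,3) (6,4) (6,5) (6,6)] -> total=25
Click 2 (3,6) count=0: revealed 0 new [(none)] -> total=25
Click 3 (1,3) count=2: revealed 1 new [(1,3)] -> total=26

Answer: 26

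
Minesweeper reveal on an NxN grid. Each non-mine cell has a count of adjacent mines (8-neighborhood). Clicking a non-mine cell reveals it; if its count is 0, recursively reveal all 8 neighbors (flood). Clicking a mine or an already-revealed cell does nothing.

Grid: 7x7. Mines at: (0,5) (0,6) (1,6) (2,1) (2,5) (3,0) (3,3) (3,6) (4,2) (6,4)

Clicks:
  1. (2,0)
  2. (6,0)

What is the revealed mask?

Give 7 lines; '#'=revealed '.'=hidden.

Answer: .......
.......
#......
.......
##.....
####...
####...

Derivation:
Click 1 (2,0) count=2: revealed 1 new [(2,0)] -> total=1
Click 2 (6,0) count=0: revealed 10 new [(4,0) (4,1) (5,0) (5,1) (5,2) (5,3) (6,0) (6,1) (6,2) (6,3)] -> total=11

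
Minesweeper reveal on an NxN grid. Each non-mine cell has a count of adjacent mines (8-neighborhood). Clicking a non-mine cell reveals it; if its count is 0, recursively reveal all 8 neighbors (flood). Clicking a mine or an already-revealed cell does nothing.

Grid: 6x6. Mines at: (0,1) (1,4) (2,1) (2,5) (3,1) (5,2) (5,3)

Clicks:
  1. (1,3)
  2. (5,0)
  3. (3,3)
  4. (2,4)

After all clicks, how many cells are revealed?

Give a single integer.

Click 1 (1,3) count=1: revealed 1 new [(1,3)] -> total=1
Click 2 (5,0) count=0: revealed 4 new [(4,0) (4,1) (5,0) (5,1)] -> total=5
Click 3 (3,3) count=0: revealed 9 new [(2,2) (2,3) (2,4) (3,2) (3,3) (3,4) (4,2) (4,3) (4,4)] -> total=14
Click 4 (2,4) count=2: revealed 0 new [(none)] -> total=14

Answer: 14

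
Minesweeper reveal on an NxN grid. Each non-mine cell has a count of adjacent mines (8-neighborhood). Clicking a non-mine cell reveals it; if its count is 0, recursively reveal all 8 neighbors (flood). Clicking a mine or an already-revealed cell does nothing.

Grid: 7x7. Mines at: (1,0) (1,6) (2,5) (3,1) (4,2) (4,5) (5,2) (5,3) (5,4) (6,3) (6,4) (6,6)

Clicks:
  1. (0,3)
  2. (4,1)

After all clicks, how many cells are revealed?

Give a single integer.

Click 1 (0,3) count=0: revealed 17 new [(0,1) (0,2) (0,3) (0,4) (0,5) (1,1) (1,2) (1,3) (1,4) (1,5) (2,1) (2,2) (2,3) (2,4) (3,2) (3,3) (3,4)] -> total=17
Click 2 (4,1) count=3: revealed 1 new [(4,1)] -> total=18

Answer: 18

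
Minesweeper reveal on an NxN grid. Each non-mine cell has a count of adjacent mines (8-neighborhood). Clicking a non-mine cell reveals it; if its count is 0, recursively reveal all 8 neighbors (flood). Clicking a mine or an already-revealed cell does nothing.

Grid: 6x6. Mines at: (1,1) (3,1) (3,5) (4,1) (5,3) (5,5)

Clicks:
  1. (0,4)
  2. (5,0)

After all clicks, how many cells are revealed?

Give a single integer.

Answer: 19

Derivation:
Click 1 (0,4) count=0: revealed 18 new [(0,2) (0,3) (0,4) (0,5) (1,2) (1,3) (1,4) (1,5) (2,2) (2,3) (2,4) (2,5) (3,2) (3,3) (3,4) (4,2) (4,3) (4,4)] -> total=18
Click 2 (5,0) count=1: revealed 1 new [(5,0)] -> total=19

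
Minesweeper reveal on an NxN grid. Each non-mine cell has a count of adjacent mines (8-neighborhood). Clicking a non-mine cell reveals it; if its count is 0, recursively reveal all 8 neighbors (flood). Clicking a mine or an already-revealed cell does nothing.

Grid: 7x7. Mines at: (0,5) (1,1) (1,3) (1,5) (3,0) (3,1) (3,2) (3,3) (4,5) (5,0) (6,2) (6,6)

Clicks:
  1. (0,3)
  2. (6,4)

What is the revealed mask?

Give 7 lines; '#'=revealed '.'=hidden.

Click 1 (0,3) count=1: revealed 1 new [(0,3)] -> total=1
Click 2 (6,4) count=0: revealed 6 new [(5,3) (5,4) (5,5) (6,3) (6,4) (6,5)] -> total=7

Answer: ...#...
.......
.......
.......
.......
...###.
...###.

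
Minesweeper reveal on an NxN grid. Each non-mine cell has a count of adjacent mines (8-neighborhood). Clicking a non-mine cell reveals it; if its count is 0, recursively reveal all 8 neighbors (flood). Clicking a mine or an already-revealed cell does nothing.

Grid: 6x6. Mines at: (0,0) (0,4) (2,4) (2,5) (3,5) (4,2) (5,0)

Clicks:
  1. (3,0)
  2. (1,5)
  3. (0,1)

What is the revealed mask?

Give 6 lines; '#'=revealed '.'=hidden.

Answer: .###..
####.#
####..
####..
##....
......

Derivation:
Click 1 (3,0) count=0: revealed 17 new [(0,1) (0,2) (0,3) (1,0) (1,1) (1,2) (1,3) (2,0) (2,1) (2,2) (2,3) (3,0) (3,1) (3,2) (3,3) (4,0) (4,1)] -> total=17
Click 2 (1,5) count=3: revealed 1 new [(1,5)] -> total=18
Click 3 (0,1) count=1: revealed 0 new [(none)] -> total=18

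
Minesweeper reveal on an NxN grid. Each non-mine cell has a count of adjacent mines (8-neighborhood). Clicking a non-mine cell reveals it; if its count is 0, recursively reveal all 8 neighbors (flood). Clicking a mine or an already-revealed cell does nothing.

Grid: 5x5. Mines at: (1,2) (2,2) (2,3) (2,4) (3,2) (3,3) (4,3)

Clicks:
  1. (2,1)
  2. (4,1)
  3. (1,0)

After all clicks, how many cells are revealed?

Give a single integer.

Answer: 10

Derivation:
Click 1 (2,1) count=3: revealed 1 new [(2,1)] -> total=1
Click 2 (4,1) count=1: revealed 1 new [(4,1)] -> total=2
Click 3 (1,0) count=0: revealed 8 new [(0,0) (0,1) (1,0) (1,1) (2,0) (3,0) (3,1) (4,0)] -> total=10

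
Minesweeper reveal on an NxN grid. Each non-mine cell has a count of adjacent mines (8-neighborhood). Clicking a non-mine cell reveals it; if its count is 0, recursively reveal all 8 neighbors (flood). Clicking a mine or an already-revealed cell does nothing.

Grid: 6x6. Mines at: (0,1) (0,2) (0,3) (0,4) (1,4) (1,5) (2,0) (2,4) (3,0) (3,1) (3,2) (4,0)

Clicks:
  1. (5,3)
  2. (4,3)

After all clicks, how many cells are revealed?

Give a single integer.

Answer: 13

Derivation:
Click 1 (5,3) count=0: revealed 13 new [(3,3) (3,4) (3,5) (4,1) (4,2) (4,3) (4,4) (4,5) (5,1) (5,2) (5,3) (5,4) (5,5)] -> total=13
Click 2 (4,3) count=1: revealed 0 new [(none)] -> total=13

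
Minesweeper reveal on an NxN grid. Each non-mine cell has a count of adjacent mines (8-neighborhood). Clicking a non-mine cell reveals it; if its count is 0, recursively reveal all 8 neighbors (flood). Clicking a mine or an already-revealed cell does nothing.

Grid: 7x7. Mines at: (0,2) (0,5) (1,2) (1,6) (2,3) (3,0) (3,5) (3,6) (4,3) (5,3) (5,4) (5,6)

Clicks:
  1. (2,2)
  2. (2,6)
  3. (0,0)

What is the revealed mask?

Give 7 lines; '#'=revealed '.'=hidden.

Click 1 (2,2) count=2: revealed 1 new [(2,2)] -> total=1
Click 2 (2,6) count=3: revealed 1 new [(2,6)] -> total=2
Click 3 (0,0) count=0: revealed 6 new [(0,0) (0,1) (1,0) (1,1) (2,0) (2,1)] -> total=8

Answer: ##.....
##.....
###...#
.......
.......
.......
.......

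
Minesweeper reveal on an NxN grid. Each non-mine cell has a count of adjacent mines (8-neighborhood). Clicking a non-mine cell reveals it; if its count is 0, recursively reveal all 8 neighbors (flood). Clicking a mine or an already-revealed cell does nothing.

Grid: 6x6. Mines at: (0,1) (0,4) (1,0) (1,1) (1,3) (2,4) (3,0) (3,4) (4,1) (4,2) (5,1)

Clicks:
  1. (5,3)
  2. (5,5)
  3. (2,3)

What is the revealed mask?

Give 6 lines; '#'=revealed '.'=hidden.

Answer: ......
......
...#..
......
...###
...###

Derivation:
Click 1 (5,3) count=1: revealed 1 new [(5,3)] -> total=1
Click 2 (5,5) count=0: revealed 5 new [(4,3) (4,4) (4,5) (5,4) (5,5)] -> total=6
Click 3 (2,3) count=3: revealed 1 new [(2,3)] -> total=7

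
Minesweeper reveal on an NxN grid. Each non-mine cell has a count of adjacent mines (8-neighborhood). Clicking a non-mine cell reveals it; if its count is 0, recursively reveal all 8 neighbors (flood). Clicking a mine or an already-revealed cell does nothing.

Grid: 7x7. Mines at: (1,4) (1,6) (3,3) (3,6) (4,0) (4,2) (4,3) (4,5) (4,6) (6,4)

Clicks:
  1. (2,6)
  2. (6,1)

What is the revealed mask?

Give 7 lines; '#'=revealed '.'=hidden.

Answer: .......
.......
......#
.......
.......
####...
####...

Derivation:
Click 1 (2,6) count=2: revealed 1 new [(2,6)] -> total=1
Click 2 (6,1) count=0: revealed 8 new [(5,0) (5,1) (5,2) (5,3) (6,0) (6,1) (6,2) (6,3)] -> total=9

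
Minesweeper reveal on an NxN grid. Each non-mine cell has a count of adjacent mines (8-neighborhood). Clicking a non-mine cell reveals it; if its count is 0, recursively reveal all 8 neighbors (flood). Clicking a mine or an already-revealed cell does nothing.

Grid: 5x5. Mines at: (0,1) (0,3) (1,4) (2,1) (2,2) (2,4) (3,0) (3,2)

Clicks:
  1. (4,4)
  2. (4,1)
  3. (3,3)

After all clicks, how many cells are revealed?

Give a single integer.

Click 1 (4,4) count=0: revealed 4 new [(3,3) (3,4) (4,3) (4,4)] -> total=4
Click 2 (4,1) count=2: revealed 1 new [(4,1)] -> total=5
Click 3 (3,3) count=3: revealed 0 new [(none)] -> total=5

Answer: 5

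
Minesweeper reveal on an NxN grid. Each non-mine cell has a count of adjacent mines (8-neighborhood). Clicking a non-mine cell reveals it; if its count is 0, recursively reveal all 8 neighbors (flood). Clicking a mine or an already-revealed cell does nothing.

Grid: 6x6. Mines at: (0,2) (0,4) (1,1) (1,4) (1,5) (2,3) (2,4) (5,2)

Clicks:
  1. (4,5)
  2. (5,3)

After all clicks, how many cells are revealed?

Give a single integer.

Answer: 9

Derivation:
Click 1 (4,5) count=0: revealed 9 new [(3,3) (3,4) (3,5) (4,3) (4,4) (4,5) (5,3) (5,4) (5,5)] -> total=9
Click 2 (5,3) count=1: revealed 0 new [(none)] -> total=9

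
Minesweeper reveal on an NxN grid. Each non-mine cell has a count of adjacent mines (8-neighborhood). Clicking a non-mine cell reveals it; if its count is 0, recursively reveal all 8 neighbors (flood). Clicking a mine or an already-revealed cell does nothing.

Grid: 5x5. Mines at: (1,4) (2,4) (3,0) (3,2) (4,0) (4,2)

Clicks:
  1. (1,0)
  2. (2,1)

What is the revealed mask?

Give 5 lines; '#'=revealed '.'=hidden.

Click 1 (1,0) count=0: revealed 12 new [(0,0) (0,1) (0,2) (0,3) (1,0) (1,1) (1,2) (1,3) (2,0) (2,1) (2,2) (2,3)] -> total=12
Click 2 (2,1) count=2: revealed 0 new [(none)] -> total=12

Answer: ####.
####.
####.
.....
.....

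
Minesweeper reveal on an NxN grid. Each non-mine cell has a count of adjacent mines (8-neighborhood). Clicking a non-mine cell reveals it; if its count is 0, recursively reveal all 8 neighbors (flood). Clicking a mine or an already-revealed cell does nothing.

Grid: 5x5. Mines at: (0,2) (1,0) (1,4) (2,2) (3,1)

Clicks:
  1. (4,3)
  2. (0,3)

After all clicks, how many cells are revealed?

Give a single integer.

Click 1 (4,3) count=0: revealed 8 new [(2,3) (2,4) (3,2) (3,3) (3,4) (4,2) (4,3) (4,4)] -> total=8
Click 2 (0,3) count=2: revealed 1 new [(0,3)] -> total=9

Answer: 9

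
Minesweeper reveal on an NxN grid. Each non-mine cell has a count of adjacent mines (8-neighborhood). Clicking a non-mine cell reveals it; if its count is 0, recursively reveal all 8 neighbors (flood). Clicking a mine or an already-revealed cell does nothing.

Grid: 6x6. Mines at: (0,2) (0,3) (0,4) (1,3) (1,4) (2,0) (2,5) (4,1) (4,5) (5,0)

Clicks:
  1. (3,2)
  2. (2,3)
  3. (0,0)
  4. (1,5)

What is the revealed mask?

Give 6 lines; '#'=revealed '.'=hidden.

Click 1 (3,2) count=1: revealed 1 new [(3,2)] -> total=1
Click 2 (2,3) count=2: revealed 1 new [(2,3)] -> total=2
Click 3 (0,0) count=0: revealed 4 new [(0,0) (0,1) (1,0) (1,1)] -> total=6
Click 4 (1,5) count=3: revealed 1 new [(1,5)] -> total=7

Answer: ##....
##...#
...#..
..#...
......
......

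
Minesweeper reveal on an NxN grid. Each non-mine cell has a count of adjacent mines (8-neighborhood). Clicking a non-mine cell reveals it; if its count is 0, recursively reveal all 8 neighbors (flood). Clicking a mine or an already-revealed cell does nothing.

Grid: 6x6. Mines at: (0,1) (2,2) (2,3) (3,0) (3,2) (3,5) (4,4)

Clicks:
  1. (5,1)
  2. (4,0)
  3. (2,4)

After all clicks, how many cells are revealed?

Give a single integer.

Answer: 9

Derivation:
Click 1 (5,1) count=0: revealed 8 new [(4,0) (4,1) (4,2) (4,3) (5,0) (5,1) (5,2) (5,3)] -> total=8
Click 2 (4,0) count=1: revealed 0 new [(none)] -> total=8
Click 3 (2,4) count=2: revealed 1 new [(2,4)] -> total=9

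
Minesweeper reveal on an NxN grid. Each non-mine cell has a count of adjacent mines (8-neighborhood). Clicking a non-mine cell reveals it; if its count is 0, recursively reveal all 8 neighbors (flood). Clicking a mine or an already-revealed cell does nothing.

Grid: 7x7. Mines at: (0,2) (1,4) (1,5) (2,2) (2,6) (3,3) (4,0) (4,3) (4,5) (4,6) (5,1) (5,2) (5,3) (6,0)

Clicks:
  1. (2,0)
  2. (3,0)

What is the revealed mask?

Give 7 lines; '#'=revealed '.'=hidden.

Answer: ##.....
##.....
##.....
##.....
.......
.......
.......

Derivation:
Click 1 (2,0) count=0: revealed 8 new [(0,0) (0,1) (1,0) (1,1) (2,0) (2,1) (3,0) (3,1)] -> total=8
Click 2 (3,0) count=1: revealed 0 new [(none)] -> total=8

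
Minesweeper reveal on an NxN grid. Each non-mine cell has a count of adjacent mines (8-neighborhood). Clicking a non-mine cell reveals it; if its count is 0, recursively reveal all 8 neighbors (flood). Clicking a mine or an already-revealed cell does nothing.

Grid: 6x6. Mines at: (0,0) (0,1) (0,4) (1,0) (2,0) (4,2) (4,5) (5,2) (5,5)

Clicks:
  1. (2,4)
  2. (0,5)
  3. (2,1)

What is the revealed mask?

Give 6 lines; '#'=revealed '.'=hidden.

Answer: .....#
.#####
.#####
.#####
......
......

Derivation:
Click 1 (2,4) count=0: revealed 15 new [(1,1) (1,2) (1,3) (1,4) (1,5) (2,1) (2,2) (2,3) (2,4) (2,5) (3,1) (3,2) (3,3) (3,4) (3,5)] -> total=15
Click 2 (0,5) count=1: revealed 1 new [(0,5)] -> total=16
Click 3 (2,1) count=2: revealed 0 new [(none)] -> total=16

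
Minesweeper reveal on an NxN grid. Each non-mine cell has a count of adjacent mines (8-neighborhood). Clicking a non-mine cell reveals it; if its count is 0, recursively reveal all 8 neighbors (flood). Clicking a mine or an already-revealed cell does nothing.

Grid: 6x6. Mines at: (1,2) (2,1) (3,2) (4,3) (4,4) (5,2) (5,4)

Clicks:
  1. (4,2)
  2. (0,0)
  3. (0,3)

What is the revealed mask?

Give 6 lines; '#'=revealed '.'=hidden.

Click 1 (4,2) count=3: revealed 1 new [(4,2)] -> total=1
Click 2 (0,0) count=0: revealed 4 new [(0,0) (0,1) (1,0) (1,1)] -> total=5
Click 3 (0,3) count=1: revealed 1 new [(0,3)] -> total=6

Answer: ##.#..
##....
......
......
..#...
......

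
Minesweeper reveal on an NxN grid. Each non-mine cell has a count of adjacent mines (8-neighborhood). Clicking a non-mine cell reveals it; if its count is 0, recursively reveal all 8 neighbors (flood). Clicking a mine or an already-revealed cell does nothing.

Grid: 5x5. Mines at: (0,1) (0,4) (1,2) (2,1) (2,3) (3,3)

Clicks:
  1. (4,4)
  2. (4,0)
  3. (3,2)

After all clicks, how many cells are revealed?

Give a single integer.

Click 1 (4,4) count=1: revealed 1 new [(4,4)] -> total=1
Click 2 (4,0) count=0: revealed 6 new [(3,0) (3,1) (3,2) (4,0) (4,1) (4,2)] -> total=7
Click 3 (3,2) count=3: revealed 0 new [(none)] -> total=7

Answer: 7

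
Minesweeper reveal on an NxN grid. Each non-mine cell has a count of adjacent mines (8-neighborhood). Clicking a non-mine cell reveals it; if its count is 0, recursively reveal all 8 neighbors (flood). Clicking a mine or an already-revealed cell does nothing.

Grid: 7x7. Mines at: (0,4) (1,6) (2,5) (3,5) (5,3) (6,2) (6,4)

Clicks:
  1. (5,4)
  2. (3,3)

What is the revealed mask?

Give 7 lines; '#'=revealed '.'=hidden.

Click 1 (5,4) count=2: revealed 1 new [(5,4)] -> total=1
Click 2 (3,3) count=0: revealed 29 new [(0,0) (0,1) (0,2) (0,3) (1,0) (1,1) (1,2) (1,3) (1,4) (2,0) (2,1) (2,2) (2,3) (2,4) (3,0) (3,1) (3,2) (3,3) (3,4) (4,0) (4,1) (4,2) (4,3) (4,4) (5,0) (5,1) (5,2) (6,0) (6,1)] -> total=30

Answer: ####...
#####..
#####..
#####..
#####..
###.#..
##.....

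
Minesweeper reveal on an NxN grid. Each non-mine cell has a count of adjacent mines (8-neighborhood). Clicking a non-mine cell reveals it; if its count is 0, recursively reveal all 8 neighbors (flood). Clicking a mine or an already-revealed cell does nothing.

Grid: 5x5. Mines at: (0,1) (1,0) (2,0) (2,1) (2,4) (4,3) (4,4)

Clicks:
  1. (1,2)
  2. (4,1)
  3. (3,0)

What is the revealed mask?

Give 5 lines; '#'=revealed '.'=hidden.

Click 1 (1,2) count=2: revealed 1 new [(1,2)] -> total=1
Click 2 (4,1) count=0: revealed 6 new [(3,0) (3,1) (3,2) (4,0) (4,1) (4,2)] -> total=7
Click 3 (3,0) count=2: revealed 0 new [(none)] -> total=7

Answer: .....
..#..
.....
###..
###..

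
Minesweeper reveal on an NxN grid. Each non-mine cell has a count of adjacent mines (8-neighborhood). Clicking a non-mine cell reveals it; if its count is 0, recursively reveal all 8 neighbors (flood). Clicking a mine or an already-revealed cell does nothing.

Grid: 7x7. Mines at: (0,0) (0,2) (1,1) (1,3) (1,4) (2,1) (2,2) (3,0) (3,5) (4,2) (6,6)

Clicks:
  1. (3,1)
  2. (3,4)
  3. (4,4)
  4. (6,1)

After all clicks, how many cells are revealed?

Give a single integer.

Click 1 (3,1) count=4: revealed 1 new [(3,1)] -> total=1
Click 2 (3,4) count=1: revealed 1 new [(3,4)] -> total=2
Click 3 (4,4) count=1: revealed 1 new [(4,4)] -> total=3
Click 4 (6,1) count=0: revealed 16 new [(4,0) (4,1) (4,3) (4,5) (5,0) (5,1) (5,2) (5,3) (5,4) (5,5) (6,0) (6,1) (6,2) (6,3) (6,4) (6,5)] -> total=19

Answer: 19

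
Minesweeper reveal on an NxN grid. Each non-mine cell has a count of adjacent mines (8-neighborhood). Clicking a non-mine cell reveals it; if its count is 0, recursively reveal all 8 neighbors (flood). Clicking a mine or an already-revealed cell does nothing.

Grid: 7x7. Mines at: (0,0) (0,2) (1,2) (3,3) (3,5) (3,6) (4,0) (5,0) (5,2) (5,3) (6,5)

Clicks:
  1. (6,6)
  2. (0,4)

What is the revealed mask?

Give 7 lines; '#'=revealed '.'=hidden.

Click 1 (6,6) count=1: revealed 1 new [(6,6)] -> total=1
Click 2 (0,4) count=0: revealed 12 new [(0,3) (0,4) (0,5) (0,6) (1,3) (1,4) (1,5) (1,6) (2,3) (2,4) (2,5) (2,6)] -> total=13

Answer: ...####
...####
...####
.......
.......
.......
......#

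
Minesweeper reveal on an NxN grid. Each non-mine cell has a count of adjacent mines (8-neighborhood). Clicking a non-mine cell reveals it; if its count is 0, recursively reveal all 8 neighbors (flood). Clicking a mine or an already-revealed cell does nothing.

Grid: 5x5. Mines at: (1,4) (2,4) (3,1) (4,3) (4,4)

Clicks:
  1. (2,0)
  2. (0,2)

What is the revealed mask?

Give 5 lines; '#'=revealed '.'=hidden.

Click 1 (2,0) count=1: revealed 1 new [(2,0)] -> total=1
Click 2 (0,2) count=0: revealed 11 new [(0,0) (0,1) (0,2) (0,3) (1,0) (1,1) (1,2) (1,3) (2,1) (2,2) (2,3)] -> total=12

Answer: ####.
####.
####.
.....
.....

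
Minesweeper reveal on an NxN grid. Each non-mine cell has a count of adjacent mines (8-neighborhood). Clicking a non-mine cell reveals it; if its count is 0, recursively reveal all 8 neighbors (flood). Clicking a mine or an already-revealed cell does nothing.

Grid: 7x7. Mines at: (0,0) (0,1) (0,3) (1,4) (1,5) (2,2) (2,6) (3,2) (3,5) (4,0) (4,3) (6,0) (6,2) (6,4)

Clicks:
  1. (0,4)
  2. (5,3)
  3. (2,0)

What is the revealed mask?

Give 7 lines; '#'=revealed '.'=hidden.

Answer: ....#..
##.....
##.....
##.....
.......
...#...
.......

Derivation:
Click 1 (0,4) count=3: revealed 1 new [(0,4)] -> total=1
Click 2 (5,3) count=3: revealed 1 new [(5,3)] -> total=2
Click 3 (2,0) count=0: revealed 6 new [(1,0) (1,1) (2,0) (2,1) (3,0) (3,1)] -> total=8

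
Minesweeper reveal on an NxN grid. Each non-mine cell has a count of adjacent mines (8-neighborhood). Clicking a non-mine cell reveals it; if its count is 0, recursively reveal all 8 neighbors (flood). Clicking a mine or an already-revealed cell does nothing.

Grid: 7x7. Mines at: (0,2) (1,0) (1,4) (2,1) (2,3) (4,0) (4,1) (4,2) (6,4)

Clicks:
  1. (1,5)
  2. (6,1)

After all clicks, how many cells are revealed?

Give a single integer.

Click 1 (1,5) count=1: revealed 1 new [(1,5)] -> total=1
Click 2 (6,1) count=0: revealed 8 new [(5,0) (5,1) (5,2) (5,3) (6,0) (6,1) (6,2) (6,3)] -> total=9

Answer: 9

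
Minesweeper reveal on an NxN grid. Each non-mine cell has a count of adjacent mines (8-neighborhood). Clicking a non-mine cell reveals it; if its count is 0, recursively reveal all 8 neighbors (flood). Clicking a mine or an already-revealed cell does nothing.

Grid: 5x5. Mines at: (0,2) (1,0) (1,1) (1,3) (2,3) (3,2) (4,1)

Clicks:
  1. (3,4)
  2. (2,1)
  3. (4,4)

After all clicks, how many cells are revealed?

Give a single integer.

Answer: 5

Derivation:
Click 1 (3,4) count=1: revealed 1 new [(3,4)] -> total=1
Click 2 (2,1) count=3: revealed 1 new [(2,1)] -> total=2
Click 3 (4,4) count=0: revealed 3 new [(3,3) (4,3) (4,4)] -> total=5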